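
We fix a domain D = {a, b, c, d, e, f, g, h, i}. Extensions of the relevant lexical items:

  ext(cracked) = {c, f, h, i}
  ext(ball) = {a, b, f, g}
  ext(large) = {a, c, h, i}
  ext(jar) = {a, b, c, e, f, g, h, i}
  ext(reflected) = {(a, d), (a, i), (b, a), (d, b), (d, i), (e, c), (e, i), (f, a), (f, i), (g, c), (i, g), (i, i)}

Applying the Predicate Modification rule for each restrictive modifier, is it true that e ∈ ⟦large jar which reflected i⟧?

⟦which reflected i⟧ = {x : ⟨x, i⟩ ∈ ⟦reflected⟧} = {a, d, e, f, i}
⟦jar⟧ = {a, b, c, e, f, g, h, i}
… ∩ ⟦which reflected i⟧ = {a, b, c, e, f, g, h, i} ∩ {a, d, e, f, i} = {a, e, f, i}
… ∩ ⟦large⟧ = {a, e, f, i} ∩ {a, c, h, i} = {a, i}
⟦large jar which reflected i⟧ = {a, i}; e ∉ this set.

no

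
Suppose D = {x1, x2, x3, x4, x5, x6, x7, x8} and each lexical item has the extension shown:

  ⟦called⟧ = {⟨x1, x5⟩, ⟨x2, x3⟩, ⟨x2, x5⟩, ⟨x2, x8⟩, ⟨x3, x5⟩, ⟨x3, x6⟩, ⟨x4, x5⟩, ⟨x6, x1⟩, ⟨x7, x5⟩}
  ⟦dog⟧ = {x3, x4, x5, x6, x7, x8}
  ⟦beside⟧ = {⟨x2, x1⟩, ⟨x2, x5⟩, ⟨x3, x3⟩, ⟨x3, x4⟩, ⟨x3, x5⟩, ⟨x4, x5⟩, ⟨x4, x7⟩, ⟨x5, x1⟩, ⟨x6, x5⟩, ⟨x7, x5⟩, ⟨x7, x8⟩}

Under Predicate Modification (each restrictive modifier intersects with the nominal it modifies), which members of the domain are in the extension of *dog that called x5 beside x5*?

{x3, x4, x7}

⟦that called x5⟧ = {x : ⟨x, x5⟩ ∈ ⟦called⟧} = {x1, x2, x3, x4, x7}
⟦beside x5⟧ = {x : ⟨x, x5⟩ ∈ ⟦beside⟧} = {x2, x3, x4, x6, x7}
⟦dog⟧ = {x3, x4, x5, x6, x7, x8}
… ∩ ⟦that called x5⟧ = {x3, x4, x5, x6, x7, x8} ∩ {x1, x2, x3, x4, x7} = {x3, x4, x7}
… ∩ ⟦beside x5⟧ = {x3, x4, x7} ∩ {x2, x3, x4, x6, x7} = {x3, x4, x7}
So ⟦dog that called x5 beside x5⟧ = {x3, x4, x7}.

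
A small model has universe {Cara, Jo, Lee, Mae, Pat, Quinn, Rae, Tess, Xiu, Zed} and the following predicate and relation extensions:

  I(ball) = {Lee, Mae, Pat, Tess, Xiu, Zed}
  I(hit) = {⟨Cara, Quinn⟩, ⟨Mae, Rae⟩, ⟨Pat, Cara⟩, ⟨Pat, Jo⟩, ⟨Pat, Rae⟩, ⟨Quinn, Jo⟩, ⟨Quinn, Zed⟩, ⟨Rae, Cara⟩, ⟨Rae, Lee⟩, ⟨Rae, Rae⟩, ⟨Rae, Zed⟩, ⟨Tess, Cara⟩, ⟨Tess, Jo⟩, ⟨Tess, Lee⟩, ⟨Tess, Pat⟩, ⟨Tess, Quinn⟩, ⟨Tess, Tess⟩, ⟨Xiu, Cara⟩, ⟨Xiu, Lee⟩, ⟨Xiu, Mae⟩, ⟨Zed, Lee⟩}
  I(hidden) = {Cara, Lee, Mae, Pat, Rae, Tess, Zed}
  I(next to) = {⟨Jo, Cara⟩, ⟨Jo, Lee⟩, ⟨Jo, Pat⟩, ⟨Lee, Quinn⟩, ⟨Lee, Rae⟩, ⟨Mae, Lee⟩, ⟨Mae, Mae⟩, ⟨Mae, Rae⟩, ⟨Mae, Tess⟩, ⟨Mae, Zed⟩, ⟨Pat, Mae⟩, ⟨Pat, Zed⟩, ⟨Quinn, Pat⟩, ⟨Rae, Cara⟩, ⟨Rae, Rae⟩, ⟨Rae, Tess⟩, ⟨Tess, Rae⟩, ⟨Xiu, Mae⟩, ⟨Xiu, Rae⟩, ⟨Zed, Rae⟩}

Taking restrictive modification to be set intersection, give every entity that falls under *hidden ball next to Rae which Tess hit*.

{Lee, Tess}

⟦next to Rae⟧ = {x : ⟨x, Rae⟩ ∈ ⟦next to⟧} = {Lee, Mae, Rae, Tess, Xiu, Zed}
⟦which Tess hit⟧ = {x : ⟨Tess, x⟩ ∈ ⟦hit⟧} = {Cara, Jo, Lee, Pat, Quinn, Tess}
⟦ball⟧ = {Lee, Mae, Pat, Tess, Xiu, Zed}
… ∩ ⟦next to Rae⟧ = {Lee, Mae, Pat, Tess, Xiu, Zed} ∩ {Lee, Mae, Rae, Tess, Xiu, Zed} = {Lee, Mae, Tess, Xiu, Zed}
… ∩ ⟦which Tess hit⟧ = {Lee, Mae, Tess, Xiu, Zed} ∩ {Cara, Jo, Lee, Pat, Quinn, Tess} = {Lee, Tess}
… ∩ ⟦hidden⟧ = {Lee, Tess} ∩ {Cara, Lee, Mae, Pat, Rae, Tess, Zed} = {Lee, Tess}
So ⟦hidden ball next to Rae which Tess hit⟧ = {Lee, Tess}.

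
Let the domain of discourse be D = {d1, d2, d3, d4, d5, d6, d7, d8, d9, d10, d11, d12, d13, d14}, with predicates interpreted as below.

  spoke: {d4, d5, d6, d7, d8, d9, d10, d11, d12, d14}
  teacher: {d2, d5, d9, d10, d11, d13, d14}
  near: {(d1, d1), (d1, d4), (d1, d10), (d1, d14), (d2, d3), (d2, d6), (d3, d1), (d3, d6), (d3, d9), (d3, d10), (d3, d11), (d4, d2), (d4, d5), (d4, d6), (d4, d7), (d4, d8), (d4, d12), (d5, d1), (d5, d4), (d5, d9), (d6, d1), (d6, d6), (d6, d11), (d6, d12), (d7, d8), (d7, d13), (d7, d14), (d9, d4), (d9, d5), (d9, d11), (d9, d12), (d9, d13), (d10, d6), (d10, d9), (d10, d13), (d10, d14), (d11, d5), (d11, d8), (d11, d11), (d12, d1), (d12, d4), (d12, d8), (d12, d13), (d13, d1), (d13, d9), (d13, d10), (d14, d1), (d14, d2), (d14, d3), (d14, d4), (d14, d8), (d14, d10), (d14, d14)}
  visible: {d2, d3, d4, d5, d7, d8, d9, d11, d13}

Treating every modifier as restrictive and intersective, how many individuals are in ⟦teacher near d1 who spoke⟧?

⟦near d1⟧ = {x : ⟨x, d1⟩ ∈ ⟦near⟧} = {d1, d3, d5, d6, d12, d13, d14}
⟦who spoke⟧ = ⟦spoke⟧ = {d4, d5, d6, d7, d8, d9, d10, d11, d12, d14}
⟦teacher⟧ = {d2, d5, d9, d10, d11, d13, d14}
… ∩ ⟦near d1⟧ = {d2, d5, d9, d10, d11, d13, d14} ∩ {d1, d3, d5, d6, d12, d13, d14} = {d5, d13, d14}
… ∩ ⟦who spoke⟧ = {d5, d13, d14} ∩ {d4, d5, d6, d7, d8, d9, d10, d11, d12, d14} = {d5, d14}
⟦teacher near d1 who spoke⟧ = {d5, d14}, so the cardinality is 2.

2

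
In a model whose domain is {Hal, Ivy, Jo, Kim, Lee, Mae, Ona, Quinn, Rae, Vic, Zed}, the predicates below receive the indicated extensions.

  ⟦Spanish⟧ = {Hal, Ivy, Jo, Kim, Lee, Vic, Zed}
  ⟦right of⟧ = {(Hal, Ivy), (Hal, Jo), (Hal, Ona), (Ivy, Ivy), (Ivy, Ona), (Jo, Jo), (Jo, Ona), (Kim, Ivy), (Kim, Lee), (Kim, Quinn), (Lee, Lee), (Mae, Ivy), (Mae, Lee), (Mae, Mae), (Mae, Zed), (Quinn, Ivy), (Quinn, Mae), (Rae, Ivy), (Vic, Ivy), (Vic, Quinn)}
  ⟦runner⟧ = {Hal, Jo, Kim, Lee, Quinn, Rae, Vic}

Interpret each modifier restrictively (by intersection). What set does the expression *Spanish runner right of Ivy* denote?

⟦right of Ivy⟧ = {x : ⟨x, Ivy⟩ ∈ ⟦right of⟧} = {Hal, Ivy, Kim, Mae, Quinn, Rae, Vic}
⟦runner⟧ = {Hal, Jo, Kim, Lee, Quinn, Rae, Vic}
… ∩ ⟦right of Ivy⟧ = {Hal, Jo, Kim, Lee, Quinn, Rae, Vic} ∩ {Hal, Ivy, Kim, Mae, Quinn, Rae, Vic} = {Hal, Kim, Quinn, Rae, Vic}
… ∩ ⟦Spanish⟧ = {Hal, Kim, Quinn, Rae, Vic} ∩ {Hal, Ivy, Jo, Kim, Lee, Vic, Zed} = {Hal, Kim, Vic}
So ⟦Spanish runner right of Ivy⟧ = {Hal, Kim, Vic}.

{Hal, Kim, Vic}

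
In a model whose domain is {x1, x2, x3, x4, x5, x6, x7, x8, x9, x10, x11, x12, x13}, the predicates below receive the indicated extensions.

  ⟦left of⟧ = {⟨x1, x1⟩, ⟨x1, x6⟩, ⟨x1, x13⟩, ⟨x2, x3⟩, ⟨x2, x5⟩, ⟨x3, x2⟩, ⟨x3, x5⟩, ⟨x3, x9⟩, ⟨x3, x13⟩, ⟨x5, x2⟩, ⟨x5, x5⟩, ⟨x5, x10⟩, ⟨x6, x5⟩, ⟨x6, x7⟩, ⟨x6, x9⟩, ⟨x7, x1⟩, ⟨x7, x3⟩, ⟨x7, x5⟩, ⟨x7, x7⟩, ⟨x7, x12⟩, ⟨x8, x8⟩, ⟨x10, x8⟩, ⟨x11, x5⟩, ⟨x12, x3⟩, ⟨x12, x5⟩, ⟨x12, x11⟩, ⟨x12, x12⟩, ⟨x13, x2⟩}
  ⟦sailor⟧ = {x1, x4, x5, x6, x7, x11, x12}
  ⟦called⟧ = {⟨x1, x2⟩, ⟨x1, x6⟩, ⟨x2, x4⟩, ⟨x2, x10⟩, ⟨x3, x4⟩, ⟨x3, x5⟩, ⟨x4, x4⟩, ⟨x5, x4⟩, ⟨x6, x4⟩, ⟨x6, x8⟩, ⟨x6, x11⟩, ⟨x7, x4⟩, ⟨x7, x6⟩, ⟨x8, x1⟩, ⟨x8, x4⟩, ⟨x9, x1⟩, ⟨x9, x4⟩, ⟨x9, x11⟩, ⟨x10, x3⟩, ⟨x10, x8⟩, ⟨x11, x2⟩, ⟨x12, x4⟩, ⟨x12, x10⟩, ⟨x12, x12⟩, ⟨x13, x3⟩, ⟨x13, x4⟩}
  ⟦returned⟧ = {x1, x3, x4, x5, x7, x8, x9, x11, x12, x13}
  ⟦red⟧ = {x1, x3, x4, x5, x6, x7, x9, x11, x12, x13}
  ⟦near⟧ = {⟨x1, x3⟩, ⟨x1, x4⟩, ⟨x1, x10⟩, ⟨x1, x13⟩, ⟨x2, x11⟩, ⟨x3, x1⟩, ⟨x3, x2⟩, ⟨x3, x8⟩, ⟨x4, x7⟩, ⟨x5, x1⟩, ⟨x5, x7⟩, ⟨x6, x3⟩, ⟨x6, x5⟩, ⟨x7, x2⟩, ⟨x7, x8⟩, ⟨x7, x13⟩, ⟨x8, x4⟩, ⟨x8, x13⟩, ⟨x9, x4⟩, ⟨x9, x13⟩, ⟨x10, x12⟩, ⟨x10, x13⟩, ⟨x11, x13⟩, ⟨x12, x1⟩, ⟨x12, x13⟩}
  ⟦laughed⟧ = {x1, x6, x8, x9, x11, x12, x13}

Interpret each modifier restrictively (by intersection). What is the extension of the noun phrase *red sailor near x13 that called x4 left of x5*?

⟦near x13⟧ = {x : ⟨x, x13⟩ ∈ ⟦near⟧} = {x1, x7, x8, x9, x10, x11, x12}
⟦that called x4⟧ = {x : ⟨x, x4⟩ ∈ ⟦called⟧} = {x2, x3, x4, x5, x6, x7, x8, x9, x12, x13}
⟦left of x5⟧ = {x : ⟨x, x5⟩ ∈ ⟦left of⟧} = {x2, x3, x5, x6, x7, x11, x12}
⟦sailor⟧ = {x1, x4, x5, x6, x7, x11, x12}
… ∩ ⟦near x13⟧ = {x1, x4, x5, x6, x7, x11, x12} ∩ {x1, x7, x8, x9, x10, x11, x12} = {x1, x7, x11, x12}
… ∩ ⟦that called x4⟧ = {x1, x7, x11, x12} ∩ {x2, x3, x4, x5, x6, x7, x8, x9, x12, x13} = {x7, x12}
… ∩ ⟦left of x5⟧ = {x7, x12} ∩ {x2, x3, x5, x6, x7, x11, x12} = {x7, x12}
… ∩ ⟦red⟧ = {x7, x12} ∩ {x1, x3, x4, x5, x6, x7, x9, x11, x12, x13} = {x7, x12}
So ⟦red sailor near x13 that called x4 left of x5⟧ = {x7, x12}.

{x7, x12}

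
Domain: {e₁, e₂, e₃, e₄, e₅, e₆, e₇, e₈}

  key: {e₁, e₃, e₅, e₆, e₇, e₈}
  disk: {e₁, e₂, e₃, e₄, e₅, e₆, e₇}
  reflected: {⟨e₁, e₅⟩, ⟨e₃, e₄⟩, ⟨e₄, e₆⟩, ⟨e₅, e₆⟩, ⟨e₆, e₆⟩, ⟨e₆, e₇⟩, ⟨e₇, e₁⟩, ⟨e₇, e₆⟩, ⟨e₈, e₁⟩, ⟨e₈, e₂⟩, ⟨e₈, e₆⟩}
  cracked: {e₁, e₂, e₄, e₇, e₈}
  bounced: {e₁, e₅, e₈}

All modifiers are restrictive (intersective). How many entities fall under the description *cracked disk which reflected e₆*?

⟦which reflected e₆⟧ = {x : ⟨x, e₆⟩ ∈ ⟦reflected⟧} = {e₄, e₅, e₆, e₇, e₈}
⟦disk⟧ = {e₁, e₂, e₃, e₄, e₅, e₆, e₇}
… ∩ ⟦which reflected e₆⟧ = {e₁, e₂, e₃, e₄, e₅, e₆, e₇} ∩ {e₄, e₅, e₆, e₇, e₈} = {e₄, e₅, e₆, e₇}
… ∩ ⟦cracked⟧ = {e₄, e₅, e₆, e₇} ∩ {e₁, e₂, e₄, e₇, e₈} = {e₄, e₇}
⟦cracked disk which reflected e₆⟧ = {e₄, e₇}, so the cardinality is 2.

2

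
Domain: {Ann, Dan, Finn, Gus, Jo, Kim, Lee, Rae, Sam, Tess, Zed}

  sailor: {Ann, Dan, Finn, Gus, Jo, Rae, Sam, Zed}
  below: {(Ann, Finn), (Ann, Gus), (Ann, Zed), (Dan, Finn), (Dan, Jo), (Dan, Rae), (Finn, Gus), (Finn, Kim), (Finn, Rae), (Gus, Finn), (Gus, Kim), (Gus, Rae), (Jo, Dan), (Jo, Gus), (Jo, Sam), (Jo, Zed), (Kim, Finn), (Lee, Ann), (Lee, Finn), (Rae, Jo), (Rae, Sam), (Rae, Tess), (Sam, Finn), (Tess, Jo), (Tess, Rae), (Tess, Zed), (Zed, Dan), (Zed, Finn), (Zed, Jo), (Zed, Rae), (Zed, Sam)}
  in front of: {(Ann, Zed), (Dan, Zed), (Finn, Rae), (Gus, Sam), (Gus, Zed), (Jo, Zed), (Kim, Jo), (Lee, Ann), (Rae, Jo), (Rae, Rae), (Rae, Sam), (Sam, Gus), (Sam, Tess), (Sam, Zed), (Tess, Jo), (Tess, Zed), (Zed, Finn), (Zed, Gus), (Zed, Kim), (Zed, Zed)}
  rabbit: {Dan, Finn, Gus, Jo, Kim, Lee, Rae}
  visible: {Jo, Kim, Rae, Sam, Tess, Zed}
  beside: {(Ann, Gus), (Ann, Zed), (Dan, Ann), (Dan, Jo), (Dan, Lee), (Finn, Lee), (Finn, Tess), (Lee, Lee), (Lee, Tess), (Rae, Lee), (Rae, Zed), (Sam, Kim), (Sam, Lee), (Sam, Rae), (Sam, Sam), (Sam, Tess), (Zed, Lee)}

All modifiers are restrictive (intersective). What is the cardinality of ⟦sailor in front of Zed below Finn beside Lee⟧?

⟦in front of Zed⟧ = {x : ⟨x, Zed⟩ ∈ ⟦in front of⟧} = {Ann, Dan, Gus, Jo, Sam, Tess, Zed}
⟦below Finn⟧ = {x : ⟨x, Finn⟩ ∈ ⟦below⟧} = {Ann, Dan, Gus, Kim, Lee, Sam, Zed}
⟦beside Lee⟧ = {x : ⟨x, Lee⟩ ∈ ⟦beside⟧} = {Dan, Finn, Lee, Rae, Sam, Zed}
⟦sailor⟧ = {Ann, Dan, Finn, Gus, Jo, Rae, Sam, Zed}
… ∩ ⟦in front of Zed⟧ = {Ann, Dan, Finn, Gus, Jo, Rae, Sam, Zed} ∩ {Ann, Dan, Gus, Jo, Sam, Tess, Zed} = {Ann, Dan, Gus, Jo, Sam, Zed}
… ∩ ⟦below Finn⟧ = {Ann, Dan, Gus, Jo, Sam, Zed} ∩ {Ann, Dan, Gus, Kim, Lee, Sam, Zed} = {Ann, Dan, Gus, Sam, Zed}
… ∩ ⟦beside Lee⟧ = {Ann, Dan, Gus, Sam, Zed} ∩ {Dan, Finn, Lee, Rae, Sam, Zed} = {Dan, Sam, Zed}
⟦sailor in front of Zed below Finn beside Lee⟧ = {Dan, Sam, Zed}, so the cardinality is 3.

3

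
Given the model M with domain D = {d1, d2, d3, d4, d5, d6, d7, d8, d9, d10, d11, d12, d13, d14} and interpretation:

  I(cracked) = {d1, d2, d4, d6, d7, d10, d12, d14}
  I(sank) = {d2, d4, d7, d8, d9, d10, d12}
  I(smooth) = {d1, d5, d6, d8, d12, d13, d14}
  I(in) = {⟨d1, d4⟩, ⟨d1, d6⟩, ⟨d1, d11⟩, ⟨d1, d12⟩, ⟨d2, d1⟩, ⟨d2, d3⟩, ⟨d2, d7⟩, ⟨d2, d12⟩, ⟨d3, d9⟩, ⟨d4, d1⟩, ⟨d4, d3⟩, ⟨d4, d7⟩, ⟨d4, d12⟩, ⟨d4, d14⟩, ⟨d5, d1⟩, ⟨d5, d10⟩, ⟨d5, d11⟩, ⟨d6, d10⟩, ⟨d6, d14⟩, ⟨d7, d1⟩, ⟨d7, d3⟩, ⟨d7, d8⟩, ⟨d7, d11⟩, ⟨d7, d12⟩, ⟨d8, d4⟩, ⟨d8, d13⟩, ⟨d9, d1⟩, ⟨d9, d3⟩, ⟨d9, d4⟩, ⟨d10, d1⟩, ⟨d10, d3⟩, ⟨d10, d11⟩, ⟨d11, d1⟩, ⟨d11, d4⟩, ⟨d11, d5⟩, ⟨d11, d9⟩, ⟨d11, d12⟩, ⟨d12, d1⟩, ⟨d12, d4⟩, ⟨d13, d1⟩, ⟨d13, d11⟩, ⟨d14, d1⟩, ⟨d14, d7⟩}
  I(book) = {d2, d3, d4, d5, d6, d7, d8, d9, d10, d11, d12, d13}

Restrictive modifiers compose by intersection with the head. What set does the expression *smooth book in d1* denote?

{d5, d12, d13}

⟦in d1⟧ = {x : ⟨x, d1⟩ ∈ ⟦in⟧} = {d2, d4, d5, d7, d9, d10, d11, d12, d13, d14}
⟦book⟧ = {d2, d3, d4, d5, d6, d7, d8, d9, d10, d11, d12, d13}
… ∩ ⟦in d1⟧ = {d2, d3, d4, d5, d6, d7, d8, d9, d10, d11, d12, d13} ∩ {d2, d4, d5, d7, d9, d10, d11, d12, d13, d14} = {d2, d4, d5, d7, d9, d10, d11, d12, d13}
… ∩ ⟦smooth⟧ = {d2, d4, d5, d7, d9, d10, d11, d12, d13} ∩ {d1, d5, d6, d8, d12, d13, d14} = {d5, d12, d13}
So ⟦smooth book in d1⟧ = {d5, d12, d13}.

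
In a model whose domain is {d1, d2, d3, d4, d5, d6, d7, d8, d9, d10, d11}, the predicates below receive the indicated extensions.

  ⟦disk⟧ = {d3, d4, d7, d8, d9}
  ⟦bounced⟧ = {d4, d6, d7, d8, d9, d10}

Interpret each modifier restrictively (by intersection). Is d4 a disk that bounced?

yes

⟦that bounced⟧ = ⟦bounced⟧ = {d4, d6, d7, d8, d9, d10}
⟦disk⟧ = {d3, d4, d7, d8, d9}
… ∩ ⟦that bounced⟧ = {d3, d4, d7, d8, d9} ∩ {d4, d6, d7, d8, d9, d10} = {d4, d7, d8, d9}
⟦disk that bounced⟧ = {d4, d7, d8, d9}; d4 ∈ this set.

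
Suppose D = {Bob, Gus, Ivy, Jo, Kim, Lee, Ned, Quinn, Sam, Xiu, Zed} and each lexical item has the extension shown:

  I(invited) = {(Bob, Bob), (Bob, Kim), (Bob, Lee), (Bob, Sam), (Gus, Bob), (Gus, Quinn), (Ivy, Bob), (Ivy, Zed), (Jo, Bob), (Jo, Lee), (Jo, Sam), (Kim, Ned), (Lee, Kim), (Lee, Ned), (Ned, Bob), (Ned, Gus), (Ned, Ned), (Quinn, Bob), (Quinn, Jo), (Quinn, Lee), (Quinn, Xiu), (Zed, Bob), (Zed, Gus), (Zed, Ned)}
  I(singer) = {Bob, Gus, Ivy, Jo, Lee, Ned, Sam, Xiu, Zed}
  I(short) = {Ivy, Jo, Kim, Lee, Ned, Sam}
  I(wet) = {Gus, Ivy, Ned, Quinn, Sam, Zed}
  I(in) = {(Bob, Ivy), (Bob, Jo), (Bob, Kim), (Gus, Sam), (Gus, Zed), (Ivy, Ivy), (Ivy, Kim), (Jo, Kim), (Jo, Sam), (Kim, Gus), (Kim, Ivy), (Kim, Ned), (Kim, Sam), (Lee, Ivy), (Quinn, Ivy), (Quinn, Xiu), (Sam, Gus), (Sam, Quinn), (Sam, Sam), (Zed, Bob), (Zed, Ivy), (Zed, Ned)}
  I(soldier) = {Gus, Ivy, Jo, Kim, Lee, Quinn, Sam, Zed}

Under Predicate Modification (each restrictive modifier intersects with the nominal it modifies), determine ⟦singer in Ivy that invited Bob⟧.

⟦in Ivy⟧ = {x : ⟨x, Ivy⟩ ∈ ⟦in⟧} = {Bob, Ivy, Kim, Lee, Quinn, Zed}
⟦that invited Bob⟧ = {x : ⟨x, Bob⟩ ∈ ⟦invited⟧} = {Bob, Gus, Ivy, Jo, Ned, Quinn, Zed}
⟦singer⟧ = {Bob, Gus, Ivy, Jo, Lee, Ned, Sam, Xiu, Zed}
… ∩ ⟦in Ivy⟧ = {Bob, Gus, Ivy, Jo, Lee, Ned, Sam, Xiu, Zed} ∩ {Bob, Ivy, Kim, Lee, Quinn, Zed} = {Bob, Ivy, Lee, Zed}
… ∩ ⟦that invited Bob⟧ = {Bob, Ivy, Lee, Zed} ∩ {Bob, Gus, Ivy, Jo, Ned, Quinn, Zed} = {Bob, Ivy, Zed}
So ⟦singer in Ivy that invited Bob⟧ = {Bob, Ivy, Zed}.

{Bob, Ivy, Zed}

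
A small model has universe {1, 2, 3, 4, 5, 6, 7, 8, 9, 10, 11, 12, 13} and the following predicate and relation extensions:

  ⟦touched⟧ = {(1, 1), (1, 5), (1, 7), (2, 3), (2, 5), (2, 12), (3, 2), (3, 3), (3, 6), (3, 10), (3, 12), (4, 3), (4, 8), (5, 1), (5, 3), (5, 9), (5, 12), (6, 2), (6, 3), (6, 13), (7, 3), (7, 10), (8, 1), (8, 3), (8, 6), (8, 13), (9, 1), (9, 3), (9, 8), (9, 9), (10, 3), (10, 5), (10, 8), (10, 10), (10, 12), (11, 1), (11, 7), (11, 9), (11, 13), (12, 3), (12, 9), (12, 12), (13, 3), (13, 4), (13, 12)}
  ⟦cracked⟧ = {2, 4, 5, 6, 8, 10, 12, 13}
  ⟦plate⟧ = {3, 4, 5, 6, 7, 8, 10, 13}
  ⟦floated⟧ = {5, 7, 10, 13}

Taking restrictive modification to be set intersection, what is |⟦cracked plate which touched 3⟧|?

⟦which touched 3⟧ = {x : ⟨x, 3⟩ ∈ ⟦touched⟧} = {2, 3, 4, 5, 6, 7, 8, 9, 10, 12, 13}
⟦plate⟧ = {3, 4, 5, 6, 7, 8, 10, 13}
… ∩ ⟦which touched 3⟧ = {3, 4, 5, 6, 7, 8, 10, 13} ∩ {2, 3, 4, 5, 6, 7, 8, 9, 10, 12, 13} = {3, 4, 5, 6, 7, 8, 10, 13}
… ∩ ⟦cracked⟧ = {3, 4, 5, 6, 7, 8, 10, 13} ∩ {2, 4, 5, 6, 8, 10, 12, 13} = {4, 5, 6, 8, 10, 13}
⟦cracked plate which touched 3⟧ = {4, 5, 6, 8, 10, 13}, so the cardinality is 6.

6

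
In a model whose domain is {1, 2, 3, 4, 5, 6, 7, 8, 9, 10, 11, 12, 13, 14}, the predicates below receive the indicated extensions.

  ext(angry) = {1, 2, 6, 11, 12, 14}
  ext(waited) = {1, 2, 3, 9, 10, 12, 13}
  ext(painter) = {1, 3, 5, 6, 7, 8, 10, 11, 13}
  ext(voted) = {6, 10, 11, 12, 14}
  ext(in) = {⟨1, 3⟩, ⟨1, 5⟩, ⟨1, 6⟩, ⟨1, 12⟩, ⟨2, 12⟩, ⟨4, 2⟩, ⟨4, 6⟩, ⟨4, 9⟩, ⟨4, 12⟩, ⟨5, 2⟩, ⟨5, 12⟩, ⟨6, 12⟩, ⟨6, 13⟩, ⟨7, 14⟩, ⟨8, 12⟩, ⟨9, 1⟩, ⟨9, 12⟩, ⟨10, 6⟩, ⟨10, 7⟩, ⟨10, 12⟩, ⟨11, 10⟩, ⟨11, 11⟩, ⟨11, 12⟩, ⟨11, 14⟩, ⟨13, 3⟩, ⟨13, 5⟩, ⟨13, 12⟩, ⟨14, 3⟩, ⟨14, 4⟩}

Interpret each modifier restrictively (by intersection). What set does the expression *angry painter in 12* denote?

⟦in 12⟧ = {x : ⟨x, 12⟩ ∈ ⟦in⟧} = {1, 2, 4, 5, 6, 8, 9, 10, 11, 13}
⟦painter⟧ = {1, 3, 5, 6, 7, 8, 10, 11, 13}
… ∩ ⟦in 12⟧ = {1, 3, 5, 6, 7, 8, 10, 11, 13} ∩ {1, 2, 4, 5, 6, 8, 9, 10, 11, 13} = {1, 5, 6, 8, 10, 11, 13}
… ∩ ⟦angry⟧ = {1, 5, 6, 8, 10, 11, 13} ∩ {1, 2, 6, 11, 12, 14} = {1, 6, 11}
So ⟦angry painter in 12⟧ = {1, 6, 11}.

{1, 6, 11}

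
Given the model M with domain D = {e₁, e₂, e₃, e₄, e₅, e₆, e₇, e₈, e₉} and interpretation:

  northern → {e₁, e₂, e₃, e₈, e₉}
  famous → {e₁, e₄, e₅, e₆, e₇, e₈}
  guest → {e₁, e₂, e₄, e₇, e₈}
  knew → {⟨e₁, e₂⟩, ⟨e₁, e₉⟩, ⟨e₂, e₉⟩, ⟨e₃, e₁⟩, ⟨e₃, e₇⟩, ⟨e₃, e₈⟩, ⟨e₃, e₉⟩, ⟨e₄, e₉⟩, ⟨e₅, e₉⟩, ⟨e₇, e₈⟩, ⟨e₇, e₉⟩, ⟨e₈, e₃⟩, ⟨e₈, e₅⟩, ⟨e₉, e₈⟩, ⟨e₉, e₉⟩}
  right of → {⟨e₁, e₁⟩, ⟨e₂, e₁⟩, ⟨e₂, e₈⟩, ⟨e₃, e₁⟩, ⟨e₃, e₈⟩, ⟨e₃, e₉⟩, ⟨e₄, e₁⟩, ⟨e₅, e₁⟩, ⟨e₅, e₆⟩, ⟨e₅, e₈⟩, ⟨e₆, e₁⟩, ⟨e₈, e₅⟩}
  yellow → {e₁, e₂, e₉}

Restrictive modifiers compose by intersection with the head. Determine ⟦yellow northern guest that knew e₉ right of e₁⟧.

⟦that knew e₉⟧ = {x : ⟨x, e₉⟩ ∈ ⟦knew⟧} = {e₁, e₂, e₃, e₄, e₅, e₇, e₉}
⟦right of e₁⟧ = {x : ⟨x, e₁⟩ ∈ ⟦right of⟧} = {e₁, e₂, e₃, e₄, e₅, e₆}
⟦guest⟧ = {e₁, e₂, e₄, e₇, e₈}
… ∩ ⟦that knew e₉⟧ = {e₁, e₂, e₄, e₇, e₈} ∩ {e₁, e₂, e₃, e₄, e₅, e₇, e₉} = {e₁, e₂, e₄, e₇}
… ∩ ⟦right of e₁⟧ = {e₁, e₂, e₄, e₇} ∩ {e₁, e₂, e₃, e₄, e₅, e₆} = {e₁, e₂, e₄}
… ∩ ⟦yellow⟧ = {e₁, e₂, e₄} ∩ {e₁, e₂, e₉} = {e₁, e₂}
… ∩ ⟦northern⟧ = {e₁, e₂} ∩ {e₁, e₂, e₃, e₈, e₉} = {e₁, e₂}
So ⟦yellow northern guest that knew e₉ right of e₁⟧ = {e₁, e₂}.

{e₁, e₂}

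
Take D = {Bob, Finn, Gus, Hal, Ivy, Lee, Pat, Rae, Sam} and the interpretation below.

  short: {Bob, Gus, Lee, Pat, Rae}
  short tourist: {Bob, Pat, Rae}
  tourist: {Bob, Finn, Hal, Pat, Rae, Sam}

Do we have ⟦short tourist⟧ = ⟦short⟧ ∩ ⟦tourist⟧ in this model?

⟦short⟧ ∩ ⟦tourist⟧ = {Bob, Gus, Lee, Pat, Rae} ∩ {Bob, Finn, Hal, Pat, Rae, Sam} = {Bob, Pat, Rae}
Observed ⟦short tourist⟧ = {Bob, Pat, Rae}.
These coincide, so the modifier is intersective here.

yes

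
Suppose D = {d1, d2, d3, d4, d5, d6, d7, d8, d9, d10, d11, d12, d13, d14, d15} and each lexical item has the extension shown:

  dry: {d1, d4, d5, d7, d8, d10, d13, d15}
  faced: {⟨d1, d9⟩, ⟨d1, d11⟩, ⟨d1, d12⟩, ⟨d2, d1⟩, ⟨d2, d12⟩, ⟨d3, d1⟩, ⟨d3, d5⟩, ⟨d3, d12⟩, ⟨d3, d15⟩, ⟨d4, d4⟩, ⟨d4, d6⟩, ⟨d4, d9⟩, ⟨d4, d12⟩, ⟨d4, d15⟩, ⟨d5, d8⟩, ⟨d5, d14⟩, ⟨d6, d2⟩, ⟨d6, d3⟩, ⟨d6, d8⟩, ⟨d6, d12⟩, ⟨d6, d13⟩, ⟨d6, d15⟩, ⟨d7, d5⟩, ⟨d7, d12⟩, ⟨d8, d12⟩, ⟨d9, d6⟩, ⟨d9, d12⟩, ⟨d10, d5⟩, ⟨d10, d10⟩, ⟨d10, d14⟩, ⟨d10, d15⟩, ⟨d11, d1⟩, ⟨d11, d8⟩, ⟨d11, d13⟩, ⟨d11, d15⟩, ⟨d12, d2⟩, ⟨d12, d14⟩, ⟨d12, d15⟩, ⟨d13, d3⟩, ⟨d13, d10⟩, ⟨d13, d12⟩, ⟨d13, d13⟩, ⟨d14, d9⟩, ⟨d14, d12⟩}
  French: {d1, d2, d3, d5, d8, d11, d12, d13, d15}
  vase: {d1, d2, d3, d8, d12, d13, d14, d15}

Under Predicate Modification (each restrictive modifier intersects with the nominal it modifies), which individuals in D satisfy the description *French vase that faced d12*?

{d1, d2, d3, d8, d13}

⟦that faced d12⟧ = {x : ⟨x, d12⟩ ∈ ⟦faced⟧} = {d1, d2, d3, d4, d6, d7, d8, d9, d13, d14}
⟦vase⟧ = {d1, d2, d3, d8, d12, d13, d14, d15}
… ∩ ⟦that faced d12⟧ = {d1, d2, d3, d8, d12, d13, d14, d15} ∩ {d1, d2, d3, d4, d6, d7, d8, d9, d13, d14} = {d1, d2, d3, d8, d13, d14}
… ∩ ⟦French⟧ = {d1, d2, d3, d8, d13, d14} ∩ {d1, d2, d3, d5, d8, d11, d12, d13, d15} = {d1, d2, d3, d8, d13}
So ⟦French vase that faced d12⟧ = {d1, d2, d3, d8, d13}.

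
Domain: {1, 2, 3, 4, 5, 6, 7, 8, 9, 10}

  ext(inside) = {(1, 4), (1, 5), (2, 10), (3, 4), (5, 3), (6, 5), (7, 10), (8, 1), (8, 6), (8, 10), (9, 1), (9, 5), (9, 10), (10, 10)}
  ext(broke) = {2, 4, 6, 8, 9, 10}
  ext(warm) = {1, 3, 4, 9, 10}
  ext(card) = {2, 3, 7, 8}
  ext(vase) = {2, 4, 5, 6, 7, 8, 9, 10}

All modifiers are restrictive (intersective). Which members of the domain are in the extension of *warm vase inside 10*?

⟦inside 10⟧ = {x : ⟨x, 10⟩ ∈ ⟦inside⟧} = {2, 7, 8, 9, 10}
⟦vase⟧ = {2, 4, 5, 6, 7, 8, 9, 10}
… ∩ ⟦inside 10⟧ = {2, 4, 5, 6, 7, 8, 9, 10} ∩ {2, 7, 8, 9, 10} = {2, 7, 8, 9, 10}
… ∩ ⟦warm⟧ = {2, 7, 8, 9, 10} ∩ {1, 3, 4, 9, 10} = {9, 10}
So ⟦warm vase inside 10⟧ = {9, 10}.

{9, 10}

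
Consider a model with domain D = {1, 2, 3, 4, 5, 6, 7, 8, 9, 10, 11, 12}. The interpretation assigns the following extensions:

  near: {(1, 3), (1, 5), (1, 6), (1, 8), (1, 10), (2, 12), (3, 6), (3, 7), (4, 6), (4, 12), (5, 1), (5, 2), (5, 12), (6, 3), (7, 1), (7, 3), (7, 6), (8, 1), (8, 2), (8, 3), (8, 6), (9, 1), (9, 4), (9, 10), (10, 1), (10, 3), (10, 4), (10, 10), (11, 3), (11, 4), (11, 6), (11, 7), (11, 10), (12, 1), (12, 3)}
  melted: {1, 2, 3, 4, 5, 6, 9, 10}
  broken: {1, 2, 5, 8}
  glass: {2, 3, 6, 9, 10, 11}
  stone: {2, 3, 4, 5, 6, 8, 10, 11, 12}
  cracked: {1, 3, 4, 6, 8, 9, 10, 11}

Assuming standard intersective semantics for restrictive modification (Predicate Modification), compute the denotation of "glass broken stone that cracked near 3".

{}

⟦that cracked⟧ = ⟦cracked⟧ = {1, 3, 4, 6, 8, 9, 10, 11}
⟦near 3⟧ = {x : ⟨x, 3⟩ ∈ ⟦near⟧} = {1, 6, 7, 8, 10, 11, 12}
⟦stone⟧ = {2, 3, 4, 5, 6, 8, 10, 11, 12}
… ∩ ⟦that cracked⟧ = {2, 3, 4, 5, 6, 8, 10, 11, 12} ∩ {1, 3, 4, 6, 8, 9, 10, 11} = {3, 4, 6, 8, 10, 11}
… ∩ ⟦near 3⟧ = {3, 4, 6, 8, 10, 11} ∩ {1, 6, 7, 8, 10, 11, 12} = {6, 8, 10, 11}
… ∩ ⟦glass⟧ = {6, 8, 10, 11} ∩ {2, 3, 6, 9, 10, 11} = {6, 10, 11}
… ∩ ⟦broken⟧ = {6, 10, 11} ∩ {1, 2, 5, 8} = ∅
So ⟦glass broken stone that cracked near 3⟧ = {}.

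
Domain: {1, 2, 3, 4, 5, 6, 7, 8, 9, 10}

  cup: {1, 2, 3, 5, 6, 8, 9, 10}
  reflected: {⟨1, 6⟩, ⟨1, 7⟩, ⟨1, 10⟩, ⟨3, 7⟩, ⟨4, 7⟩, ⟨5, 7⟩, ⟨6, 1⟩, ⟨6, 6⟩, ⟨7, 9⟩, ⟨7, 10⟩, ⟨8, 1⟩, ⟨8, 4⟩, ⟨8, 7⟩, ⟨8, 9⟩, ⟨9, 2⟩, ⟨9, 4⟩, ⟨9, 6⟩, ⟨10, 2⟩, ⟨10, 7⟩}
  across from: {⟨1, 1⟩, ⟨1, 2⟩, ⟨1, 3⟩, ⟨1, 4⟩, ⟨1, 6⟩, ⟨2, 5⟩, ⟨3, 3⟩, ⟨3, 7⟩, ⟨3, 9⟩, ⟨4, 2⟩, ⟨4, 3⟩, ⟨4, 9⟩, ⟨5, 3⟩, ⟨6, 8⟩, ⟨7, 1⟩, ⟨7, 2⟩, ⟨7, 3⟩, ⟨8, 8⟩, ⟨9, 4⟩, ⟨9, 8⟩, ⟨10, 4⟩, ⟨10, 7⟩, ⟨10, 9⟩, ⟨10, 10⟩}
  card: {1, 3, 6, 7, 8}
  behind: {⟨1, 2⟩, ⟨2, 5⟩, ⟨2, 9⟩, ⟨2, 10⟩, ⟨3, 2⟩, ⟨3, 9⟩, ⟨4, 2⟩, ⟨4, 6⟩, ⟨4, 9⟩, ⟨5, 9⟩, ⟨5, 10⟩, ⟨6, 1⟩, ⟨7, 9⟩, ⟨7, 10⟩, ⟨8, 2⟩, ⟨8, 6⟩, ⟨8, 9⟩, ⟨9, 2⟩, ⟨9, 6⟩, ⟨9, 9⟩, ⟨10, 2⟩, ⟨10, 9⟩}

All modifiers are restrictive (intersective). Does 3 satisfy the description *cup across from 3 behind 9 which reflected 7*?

yes

⟦across from 3⟧ = {x : ⟨x, 3⟩ ∈ ⟦across from⟧} = {1, 3, 4, 5, 7}
⟦behind 9⟧ = {x : ⟨x, 9⟩ ∈ ⟦behind⟧} = {2, 3, 4, 5, 7, 8, 9, 10}
⟦which reflected 7⟧ = {x : ⟨x, 7⟩ ∈ ⟦reflected⟧} = {1, 3, 4, 5, 8, 10}
⟦cup⟧ = {1, 2, 3, 5, 6, 8, 9, 10}
… ∩ ⟦across from 3⟧ = {1, 2, 3, 5, 6, 8, 9, 10} ∩ {1, 3, 4, 5, 7} = {1, 3, 5}
… ∩ ⟦behind 9⟧ = {1, 3, 5} ∩ {2, 3, 4, 5, 7, 8, 9, 10} = {3, 5}
… ∩ ⟦which reflected 7⟧ = {3, 5} ∩ {1, 3, 4, 5, 8, 10} = {3, 5}
⟦cup across from 3 behind 9 which reflected 7⟧ = {3, 5}; 3 ∈ this set.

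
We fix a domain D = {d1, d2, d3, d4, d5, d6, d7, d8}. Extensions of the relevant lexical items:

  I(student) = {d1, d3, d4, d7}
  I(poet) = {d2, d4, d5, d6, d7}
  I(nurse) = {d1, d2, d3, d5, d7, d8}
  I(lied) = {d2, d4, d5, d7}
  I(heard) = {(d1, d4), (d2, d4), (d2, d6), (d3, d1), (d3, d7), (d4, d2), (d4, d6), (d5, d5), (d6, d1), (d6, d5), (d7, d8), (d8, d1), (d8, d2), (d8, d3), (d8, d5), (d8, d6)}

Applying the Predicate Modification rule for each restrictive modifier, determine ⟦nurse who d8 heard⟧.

{d1, d2, d3, d5}

⟦who d8 heard⟧ = {x : ⟨d8, x⟩ ∈ ⟦heard⟧} = {d1, d2, d3, d5, d6}
⟦nurse⟧ = {d1, d2, d3, d5, d7, d8}
… ∩ ⟦who d8 heard⟧ = {d1, d2, d3, d5, d7, d8} ∩ {d1, d2, d3, d5, d6} = {d1, d2, d3, d5}
So ⟦nurse who d8 heard⟧ = {d1, d2, d3, d5}.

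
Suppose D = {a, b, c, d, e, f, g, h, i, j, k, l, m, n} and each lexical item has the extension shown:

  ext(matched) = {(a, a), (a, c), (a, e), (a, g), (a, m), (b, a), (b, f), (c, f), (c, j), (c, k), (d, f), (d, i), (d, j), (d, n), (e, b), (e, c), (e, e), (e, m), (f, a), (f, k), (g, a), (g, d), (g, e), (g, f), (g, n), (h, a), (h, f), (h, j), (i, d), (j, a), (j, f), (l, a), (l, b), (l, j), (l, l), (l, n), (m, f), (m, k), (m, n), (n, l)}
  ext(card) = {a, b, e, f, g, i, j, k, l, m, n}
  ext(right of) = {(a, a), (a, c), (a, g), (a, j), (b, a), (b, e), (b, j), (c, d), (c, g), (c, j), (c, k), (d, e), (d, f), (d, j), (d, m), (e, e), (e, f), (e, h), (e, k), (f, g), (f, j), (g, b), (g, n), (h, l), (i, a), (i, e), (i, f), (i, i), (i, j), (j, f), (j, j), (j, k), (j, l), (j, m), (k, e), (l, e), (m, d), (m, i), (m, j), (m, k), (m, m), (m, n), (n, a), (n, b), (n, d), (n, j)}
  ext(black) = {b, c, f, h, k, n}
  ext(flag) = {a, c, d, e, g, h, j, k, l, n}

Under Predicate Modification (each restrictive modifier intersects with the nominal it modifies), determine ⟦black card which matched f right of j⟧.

⟦which matched f⟧ = {x : ⟨x, f⟩ ∈ ⟦matched⟧} = {b, c, d, g, h, j, m}
⟦right of j⟧ = {x : ⟨x, j⟩ ∈ ⟦right of⟧} = {a, b, c, d, f, i, j, m, n}
⟦card⟧ = {a, b, e, f, g, i, j, k, l, m, n}
… ∩ ⟦which matched f⟧ = {a, b, e, f, g, i, j, k, l, m, n} ∩ {b, c, d, g, h, j, m} = {b, g, j, m}
… ∩ ⟦right of j⟧ = {b, g, j, m} ∩ {a, b, c, d, f, i, j, m, n} = {b, j, m}
… ∩ ⟦black⟧ = {b, j, m} ∩ {b, c, f, h, k, n} = {b}
So ⟦black card which matched f right of j⟧ = {b}.

{b}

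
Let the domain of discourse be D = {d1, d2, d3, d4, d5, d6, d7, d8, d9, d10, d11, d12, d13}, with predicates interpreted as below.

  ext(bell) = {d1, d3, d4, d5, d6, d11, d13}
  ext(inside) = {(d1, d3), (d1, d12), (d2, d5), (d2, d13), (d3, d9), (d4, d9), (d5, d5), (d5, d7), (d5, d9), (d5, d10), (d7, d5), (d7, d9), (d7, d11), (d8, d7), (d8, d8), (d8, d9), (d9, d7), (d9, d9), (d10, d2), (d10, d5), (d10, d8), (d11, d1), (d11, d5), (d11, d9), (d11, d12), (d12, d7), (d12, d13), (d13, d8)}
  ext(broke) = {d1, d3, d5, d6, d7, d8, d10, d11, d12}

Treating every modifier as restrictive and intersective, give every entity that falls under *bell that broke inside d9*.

⟦that broke⟧ = ⟦broke⟧ = {d1, d3, d5, d6, d7, d8, d10, d11, d12}
⟦inside d9⟧ = {x : ⟨x, d9⟩ ∈ ⟦inside⟧} = {d3, d4, d5, d7, d8, d9, d11}
⟦bell⟧ = {d1, d3, d4, d5, d6, d11, d13}
… ∩ ⟦that broke⟧ = {d1, d3, d4, d5, d6, d11, d13} ∩ {d1, d3, d5, d6, d7, d8, d10, d11, d12} = {d1, d3, d5, d6, d11}
… ∩ ⟦inside d9⟧ = {d1, d3, d5, d6, d11} ∩ {d3, d4, d5, d7, d8, d9, d11} = {d3, d5, d11}
So ⟦bell that broke inside d9⟧ = {d3, d5, d11}.

{d3, d5, d11}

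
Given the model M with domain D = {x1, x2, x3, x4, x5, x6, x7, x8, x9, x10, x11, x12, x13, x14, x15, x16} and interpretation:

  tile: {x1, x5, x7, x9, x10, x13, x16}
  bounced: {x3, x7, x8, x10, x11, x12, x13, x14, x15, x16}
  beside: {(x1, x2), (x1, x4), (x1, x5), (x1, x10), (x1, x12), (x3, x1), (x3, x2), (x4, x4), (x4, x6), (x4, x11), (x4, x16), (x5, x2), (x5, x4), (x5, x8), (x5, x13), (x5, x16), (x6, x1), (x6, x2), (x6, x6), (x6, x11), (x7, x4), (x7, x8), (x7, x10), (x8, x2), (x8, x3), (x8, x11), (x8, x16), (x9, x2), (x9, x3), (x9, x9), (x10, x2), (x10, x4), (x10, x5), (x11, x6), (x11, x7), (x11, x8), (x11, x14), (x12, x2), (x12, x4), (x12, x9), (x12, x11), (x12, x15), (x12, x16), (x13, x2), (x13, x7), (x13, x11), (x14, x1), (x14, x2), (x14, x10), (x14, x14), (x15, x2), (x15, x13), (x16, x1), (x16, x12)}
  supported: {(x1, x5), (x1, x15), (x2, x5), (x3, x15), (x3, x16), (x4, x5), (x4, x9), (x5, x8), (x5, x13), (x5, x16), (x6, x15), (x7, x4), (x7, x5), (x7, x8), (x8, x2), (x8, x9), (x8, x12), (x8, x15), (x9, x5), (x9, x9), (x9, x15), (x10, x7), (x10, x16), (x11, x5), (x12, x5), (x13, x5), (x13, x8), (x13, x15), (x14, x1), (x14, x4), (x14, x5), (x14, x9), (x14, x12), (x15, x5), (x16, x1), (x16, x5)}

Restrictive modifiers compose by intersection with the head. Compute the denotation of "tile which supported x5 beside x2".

{x1, x9, x13}

⟦which supported x5⟧ = {x : ⟨x, x5⟩ ∈ ⟦supported⟧} = {x1, x2, x4, x7, x9, x11, x12, x13, x14, x15, x16}
⟦beside x2⟧ = {x : ⟨x, x2⟩ ∈ ⟦beside⟧} = {x1, x3, x5, x6, x8, x9, x10, x12, x13, x14, x15}
⟦tile⟧ = {x1, x5, x7, x9, x10, x13, x16}
… ∩ ⟦which supported x5⟧ = {x1, x5, x7, x9, x10, x13, x16} ∩ {x1, x2, x4, x7, x9, x11, x12, x13, x14, x15, x16} = {x1, x7, x9, x13, x16}
… ∩ ⟦beside x2⟧ = {x1, x7, x9, x13, x16} ∩ {x1, x3, x5, x6, x8, x9, x10, x12, x13, x14, x15} = {x1, x9, x13}
So ⟦tile which supported x5 beside x2⟧ = {x1, x9, x13}.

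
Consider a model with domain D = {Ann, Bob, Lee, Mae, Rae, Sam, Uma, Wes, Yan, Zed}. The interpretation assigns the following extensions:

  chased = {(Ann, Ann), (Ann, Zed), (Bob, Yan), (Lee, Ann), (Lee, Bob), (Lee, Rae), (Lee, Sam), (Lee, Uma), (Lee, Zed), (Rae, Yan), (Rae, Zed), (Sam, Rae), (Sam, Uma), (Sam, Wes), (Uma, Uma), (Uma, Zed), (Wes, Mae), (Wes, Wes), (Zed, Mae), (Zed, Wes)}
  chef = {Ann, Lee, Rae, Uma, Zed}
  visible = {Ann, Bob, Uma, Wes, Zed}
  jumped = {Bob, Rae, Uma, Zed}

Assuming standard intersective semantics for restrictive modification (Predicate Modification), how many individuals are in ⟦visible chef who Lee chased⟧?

3

⟦who Lee chased⟧ = {x : ⟨Lee, x⟩ ∈ ⟦chased⟧} = {Ann, Bob, Rae, Sam, Uma, Zed}
⟦chef⟧ = {Ann, Lee, Rae, Uma, Zed}
… ∩ ⟦who Lee chased⟧ = {Ann, Lee, Rae, Uma, Zed} ∩ {Ann, Bob, Rae, Sam, Uma, Zed} = {Ann, Rae, Uma, Zed}
… ∩ ⟦visible⟧ = {Ann, Rae, Uma, Zed} ∩ {Ann, Bob, Uma, Wes, Zed} = {Ann, Uma, Zed}
⟦visible chef who Lee chased⟧ = {Ann, Uma, Zed}, so the cardinality is 3.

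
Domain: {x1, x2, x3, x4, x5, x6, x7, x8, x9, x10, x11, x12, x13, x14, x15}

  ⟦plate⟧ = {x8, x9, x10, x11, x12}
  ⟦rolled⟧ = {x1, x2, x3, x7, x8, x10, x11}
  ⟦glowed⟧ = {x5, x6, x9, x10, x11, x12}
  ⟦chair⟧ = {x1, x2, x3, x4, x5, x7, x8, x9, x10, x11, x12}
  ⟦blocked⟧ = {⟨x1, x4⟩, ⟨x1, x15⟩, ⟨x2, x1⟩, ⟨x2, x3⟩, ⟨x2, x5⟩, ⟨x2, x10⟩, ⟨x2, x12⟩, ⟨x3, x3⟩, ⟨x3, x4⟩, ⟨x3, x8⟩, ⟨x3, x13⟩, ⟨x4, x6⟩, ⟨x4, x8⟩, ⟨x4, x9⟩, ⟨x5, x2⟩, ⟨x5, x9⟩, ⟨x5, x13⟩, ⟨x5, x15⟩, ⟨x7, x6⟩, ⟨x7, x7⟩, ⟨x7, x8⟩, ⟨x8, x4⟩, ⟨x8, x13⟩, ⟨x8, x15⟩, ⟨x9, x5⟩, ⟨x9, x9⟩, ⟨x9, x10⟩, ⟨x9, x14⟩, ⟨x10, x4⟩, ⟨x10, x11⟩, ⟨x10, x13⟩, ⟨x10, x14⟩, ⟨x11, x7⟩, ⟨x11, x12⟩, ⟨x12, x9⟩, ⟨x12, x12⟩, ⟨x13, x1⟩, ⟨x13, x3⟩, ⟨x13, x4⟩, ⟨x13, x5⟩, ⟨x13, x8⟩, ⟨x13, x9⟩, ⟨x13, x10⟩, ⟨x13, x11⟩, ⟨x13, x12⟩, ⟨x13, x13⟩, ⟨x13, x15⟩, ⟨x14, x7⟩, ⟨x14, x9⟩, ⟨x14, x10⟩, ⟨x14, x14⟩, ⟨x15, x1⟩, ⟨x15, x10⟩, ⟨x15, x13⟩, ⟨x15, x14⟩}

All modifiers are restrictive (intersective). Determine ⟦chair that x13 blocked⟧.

{x1, x3, x4, x5, x8, x9, x10, x11, x12}

⟦that x13 blocked⟧ = {x : ⟨x13, x⟩ ∈ ⟦blocked⟧} = {x1, x3, x4, x5, x8, x9, x10, x11, x12, x13, x15}
⟦chair⟧ = {x1, x2, x3, x4, x5, x7, x8, x9, x10, x11, x12}
… ∩ ⟦that x13 blocked⟧ = {x1, x2, x3, x4, x5, x7, x8, x9, x10, x11, x12} ∩ {x1, x3, x4, x5, x8, x9, x10, x11, x12, x13, x15} = {x1, x3, x4, x5, x8, x9, x10, x11, x12}
So ⟦chair that x13 blocked⟧ = {x1, x3, x4, x5, x8, x9, x10, x11, x12}.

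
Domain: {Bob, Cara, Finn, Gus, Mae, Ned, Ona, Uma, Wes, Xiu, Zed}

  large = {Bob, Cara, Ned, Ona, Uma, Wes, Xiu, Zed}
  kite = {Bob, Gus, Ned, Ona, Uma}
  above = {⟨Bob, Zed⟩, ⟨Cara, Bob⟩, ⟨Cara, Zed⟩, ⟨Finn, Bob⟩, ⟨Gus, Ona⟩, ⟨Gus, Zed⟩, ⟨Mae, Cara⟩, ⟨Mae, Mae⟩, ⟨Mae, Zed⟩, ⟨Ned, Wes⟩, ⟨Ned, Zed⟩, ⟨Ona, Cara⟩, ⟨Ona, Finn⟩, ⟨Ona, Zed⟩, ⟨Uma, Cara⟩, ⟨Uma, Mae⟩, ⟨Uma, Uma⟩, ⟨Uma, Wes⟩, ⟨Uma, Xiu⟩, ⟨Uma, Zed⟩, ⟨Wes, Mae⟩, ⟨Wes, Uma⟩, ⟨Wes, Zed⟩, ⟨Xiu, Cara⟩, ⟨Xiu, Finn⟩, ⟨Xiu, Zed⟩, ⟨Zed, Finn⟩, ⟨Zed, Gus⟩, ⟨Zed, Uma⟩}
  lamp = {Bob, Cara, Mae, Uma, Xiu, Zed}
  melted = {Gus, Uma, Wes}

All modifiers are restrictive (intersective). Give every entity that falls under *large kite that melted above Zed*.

⟦that melted⟧ = ⟦melted⟧ = {Gus, Uma, Wes}
⟦above Zed⟧ = {x : ⟨x, Zed⟩ ∈ ⟦above⟧} = {Bob, Cara, Gus, Mae, Ned, Ona, Uma, Wes, Xiu}
⟦kite⟧ = {Bob, Gus, Ned, Ona, Uma}
… ∩ ⟦that melted⟧ = {Bob, Gus, Ned, Ona, Uma} ∩ {Gus, Uma, Wes} = {Gus, Uma}
… ∩ ⟦above Zed⟧ = {Gus, Uma} ∩ {Bob, Cara, Gus, Mae, Ned, Ona, Uma, Wes, Xiu} = {Gus, Uma}
… ∩ ⟦large⟧ = {Gus, Uma} ∩ {Bob, Cara, Ned, Ona, Uma, Wes, Xiu, Zed} = {Uma}
So ⟦large kite that melted above Zed⟧ = {Uma}.

{Uma}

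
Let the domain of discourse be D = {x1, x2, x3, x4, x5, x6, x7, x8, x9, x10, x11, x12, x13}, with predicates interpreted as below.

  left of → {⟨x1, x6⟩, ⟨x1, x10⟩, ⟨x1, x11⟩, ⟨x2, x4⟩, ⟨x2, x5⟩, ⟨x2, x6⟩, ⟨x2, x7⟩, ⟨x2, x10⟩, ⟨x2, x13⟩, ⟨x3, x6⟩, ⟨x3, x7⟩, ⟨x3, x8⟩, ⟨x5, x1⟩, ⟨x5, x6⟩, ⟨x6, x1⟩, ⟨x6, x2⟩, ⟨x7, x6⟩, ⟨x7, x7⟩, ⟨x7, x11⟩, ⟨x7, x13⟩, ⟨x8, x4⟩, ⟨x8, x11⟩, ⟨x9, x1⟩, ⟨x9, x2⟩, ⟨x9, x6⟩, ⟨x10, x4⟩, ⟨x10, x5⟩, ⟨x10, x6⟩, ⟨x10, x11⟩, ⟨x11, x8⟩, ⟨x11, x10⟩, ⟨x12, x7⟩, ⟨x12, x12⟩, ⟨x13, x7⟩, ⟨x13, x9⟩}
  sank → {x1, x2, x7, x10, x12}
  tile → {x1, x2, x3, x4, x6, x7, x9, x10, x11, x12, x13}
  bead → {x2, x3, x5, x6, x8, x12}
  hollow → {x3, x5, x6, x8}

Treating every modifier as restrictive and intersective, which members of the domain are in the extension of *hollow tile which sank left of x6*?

⟦which sank⟧ = ⟦sank⟧ = {x1, x2, x7, x10, x12}
⟦left of x6⟧ = {x : ⟨x, x6⟩ ∈ ⟦left of⟧} = {x1, x2, x3, x5, x7, x9, x10}
⟦tile⟧ = {x1, x2, x3, x4, x6, x7, x9, x10, x11, x12, x13}
… ∩ ⟦which sank⟧ = {x1, x2, x3, x4, x6, x7, x9, x10, x11, x12, x13} ∩ {x1, x2, x7, x10, x12} = {x1, x2, x7, x10, x12}
… ∩ ⟦left of x6⟧ = {x1, x2, x7, x10, x12} ∩ {x1, x2, x3, x5, x7, x9, x10} = {x1, x2, x7, x10}
… ∩ ⟦hollow⟧ = {x1, x2, x7, x10} ∩ {x3, x5, x6, x8} = ∅
So ⟦hollow tile which sank left of x6⟧ = { }.

{ }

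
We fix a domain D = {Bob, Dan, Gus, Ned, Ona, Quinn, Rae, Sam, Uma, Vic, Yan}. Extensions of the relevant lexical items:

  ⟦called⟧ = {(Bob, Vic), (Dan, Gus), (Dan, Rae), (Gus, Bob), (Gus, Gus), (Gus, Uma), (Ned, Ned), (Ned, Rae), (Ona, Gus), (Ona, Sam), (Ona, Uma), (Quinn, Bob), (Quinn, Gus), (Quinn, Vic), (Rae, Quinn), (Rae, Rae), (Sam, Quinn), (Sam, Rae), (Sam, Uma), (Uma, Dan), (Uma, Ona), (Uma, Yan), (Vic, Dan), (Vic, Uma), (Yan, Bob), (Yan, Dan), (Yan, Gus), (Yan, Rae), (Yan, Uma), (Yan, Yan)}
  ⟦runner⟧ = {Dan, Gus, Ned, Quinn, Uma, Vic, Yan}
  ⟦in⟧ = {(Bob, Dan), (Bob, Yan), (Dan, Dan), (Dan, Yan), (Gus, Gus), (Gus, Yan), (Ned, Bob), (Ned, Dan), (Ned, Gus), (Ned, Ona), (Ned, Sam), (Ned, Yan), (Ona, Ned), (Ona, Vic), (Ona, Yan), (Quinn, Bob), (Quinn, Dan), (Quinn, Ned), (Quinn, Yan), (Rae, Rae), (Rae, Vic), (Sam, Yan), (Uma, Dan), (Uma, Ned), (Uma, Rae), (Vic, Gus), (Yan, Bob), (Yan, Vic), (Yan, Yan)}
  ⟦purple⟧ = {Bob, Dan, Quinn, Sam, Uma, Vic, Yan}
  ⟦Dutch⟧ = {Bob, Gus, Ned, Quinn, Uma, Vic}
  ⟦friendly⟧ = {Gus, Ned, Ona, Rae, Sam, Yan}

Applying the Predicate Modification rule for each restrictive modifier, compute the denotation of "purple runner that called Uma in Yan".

⟦that called Uma⟧ = {x : ⟨x, Uma⟩ ∈ ⟦called⟧} = {Gus, Ona, Sam, Vic, Yan}
⟦in Yan⟧ = {x : ⟨x, Yan⟩ ∈ ⟦in⟧} = {Bob, Dan, Gus, Ned, Ona, Quinn, Sam, Yan}
⟦runner⟧ = {Dan, Gus, Ned, Quinn, Uma, Vic, Yan}
… ∩ ⟦that called Uma⟧ = {Dan, Gus, Ned, Quinn, Uma, Vic, Yan} ∩ {Gus, Ona, Sam, Vic, Yan} = {Gus, Vic, Yan}
… ∩ ⟦in Yan⟧ = {Gus, Vic, Yan} ∩ {Bob, Dan, Gus, Ned, Ona, Quinn, Sam, Yan} = {Gus, Yan}
… ∩ ⟦purple⟧ = {Gus, Yan} ∩ {Bob, Dan, Quinn, Sam, Uma, Vic, Yan} = {Yan}
So ⟦purple runner that called Uma in Yan⟧ = {Yan}.

{Yan}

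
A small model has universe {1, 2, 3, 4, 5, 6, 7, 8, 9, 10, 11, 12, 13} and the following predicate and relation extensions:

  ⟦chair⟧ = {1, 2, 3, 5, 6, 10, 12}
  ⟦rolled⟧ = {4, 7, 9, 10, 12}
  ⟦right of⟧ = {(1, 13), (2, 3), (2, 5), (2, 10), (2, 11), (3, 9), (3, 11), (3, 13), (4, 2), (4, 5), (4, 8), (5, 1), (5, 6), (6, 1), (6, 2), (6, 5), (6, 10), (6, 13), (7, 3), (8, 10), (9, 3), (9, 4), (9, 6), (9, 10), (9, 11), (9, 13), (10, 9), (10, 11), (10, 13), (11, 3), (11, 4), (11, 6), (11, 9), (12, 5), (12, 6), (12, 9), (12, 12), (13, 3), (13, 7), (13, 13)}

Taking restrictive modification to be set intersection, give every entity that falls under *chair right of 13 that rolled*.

⟦right of 13⟧ = {x : ⟨x, 13⟩ ∈ ⟦right of⟧} = {1, 3, 6, 9, 10, 13}
⟦that rolled⟧ = ⟦rolled⟧ = {4, 7, 9, 10, 12}
⟦chair⟧ = {1, 2, 3, 5, 6, 10, 12}
… ∩ ⟦right of 13⟧ = {1, 2, 3, 5, 6, 10, 12} ∩ {1, 3, 6, 9, 10, 13} = {1, 3, 6, 10}
… ∩ ⟦that rolled⟧ = {1, 3, 6, 10} ∩ {4, 7, 9, 10, 12} = {10}
So ⟦chair right of 13 that rolled⟧ = {10}.

{10}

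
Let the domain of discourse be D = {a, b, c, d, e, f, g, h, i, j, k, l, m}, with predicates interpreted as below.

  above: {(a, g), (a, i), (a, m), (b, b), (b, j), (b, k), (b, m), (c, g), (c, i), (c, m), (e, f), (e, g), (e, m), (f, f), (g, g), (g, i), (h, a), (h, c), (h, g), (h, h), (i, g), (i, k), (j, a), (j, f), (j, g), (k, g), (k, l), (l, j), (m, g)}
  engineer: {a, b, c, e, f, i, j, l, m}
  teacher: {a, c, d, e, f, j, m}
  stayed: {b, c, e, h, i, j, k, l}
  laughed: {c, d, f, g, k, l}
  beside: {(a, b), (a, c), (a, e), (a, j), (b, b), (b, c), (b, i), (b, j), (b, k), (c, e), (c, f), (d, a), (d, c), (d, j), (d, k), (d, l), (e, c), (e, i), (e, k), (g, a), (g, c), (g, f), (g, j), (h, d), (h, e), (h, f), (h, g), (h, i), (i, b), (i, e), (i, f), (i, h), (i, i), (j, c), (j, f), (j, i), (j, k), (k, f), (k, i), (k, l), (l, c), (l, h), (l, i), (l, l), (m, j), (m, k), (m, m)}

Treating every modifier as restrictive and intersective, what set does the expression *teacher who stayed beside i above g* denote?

{e, j}

⟦who stayed⟧ = ⟦stayed⟧ = {b, c, e, h, i, j, k, l}
⟦beside i⟧ = {x : ⟨x, i⟩ ∈ ⟦beside⟧} = {b, e, h, i, j, k, l}
⟦above g⟧ = {x : ⟨x, g⟩ ∈ ⟦above⟧} = {a, c, e, g, h, i, j, k, m}
⟦teacher⟧ = {a, c, d, e, f, j, m}
… ∩ ⟦who stayed⟧ = {a, c, d, e, f, j, m} ∩ {b, c, e, h, i, j, k, l} = {c, e, j}
… ∩ ⟦beside i⟧ = {c, e, j} ∩ {b, e, h, i, j, k, l} = {e, j}
… ∩ ⟦above g⟧ = {e, j} ∩ {a, c, e, g, h, i, j, k, m} = {e, j}
So ⟦teacher who stayed beside i above g⟧ = {e, j}.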